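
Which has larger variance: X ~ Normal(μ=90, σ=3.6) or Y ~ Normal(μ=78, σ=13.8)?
Y has larger variance (190.4400 > 12.9600)

Compute the variance for each distribution:

X ~ Normal(μ=90, σ=3.6):
Var(X) = 12.9600

Y ~ Normal(μ=78, σ=13.8):
Var(Y) = 190.4400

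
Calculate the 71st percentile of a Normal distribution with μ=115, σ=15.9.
123.7988

We have X ~ Normal(μ=115, σ=15.9).

We want to find x such that P(X ≤ x) = 0.71.

This is the 71st percentile, which means 71% of values fall below this point.

Using the inverse CDF (quantile function):
x = F⁻¹(0.71) = 123.7988

Verification: P(X ≤ 123.7988) = 0.71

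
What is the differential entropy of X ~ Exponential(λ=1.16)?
0.8516 nats

We have X ~ Exponential(λ=1.16).

The differential entropy measures the uncertainty or information content of the distribution.

For an Exponential distribution with λ=1.16:
h(X) = 0.8516 nats

(In bits, this would be 1.2286 bits.)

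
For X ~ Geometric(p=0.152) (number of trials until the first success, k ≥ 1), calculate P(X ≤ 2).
0.280896

We have X ~ Geometric(p=0.152) (number of trials until the first success, k ≥ 1).

The CDF gives us P(X ≤ k).

Using the CDF:
P(X ≤ 2) = 0.280896

This means there's approximately a 28.1% chance that X is at most 2.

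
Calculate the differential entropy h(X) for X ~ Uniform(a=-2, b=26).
3.3322 nats

We have X ~ Uniform(a=-2, b=26).

The differential entropy measures the uncertainty or information content of the distribution.

For a Uniform distribution with a=-2, b=26:
h(X) = 3.3322 nats

(In bits, this would be 4.8074 bits.)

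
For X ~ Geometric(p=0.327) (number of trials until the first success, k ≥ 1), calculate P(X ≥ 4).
0.304821

We have X ~ Geometric(p=0.327) (number of trials until the first success, k ≥ 1).

For discrete distributions, P(X ≥ 4) = 1 - P(X ≤ 3).

P(X ≤ 3) = 0.695179
P(X ≥ 4) = 1 - 0.695179 = 0.304821

So there's approximately a 30.5% chance that X is at least 4.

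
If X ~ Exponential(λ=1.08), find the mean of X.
0.9259

We have X ~ Exponential(λ=1.08).

For an Exponential distribution with λ=1.08:
E[X] = 0.9259

This is the expected (average) value of X.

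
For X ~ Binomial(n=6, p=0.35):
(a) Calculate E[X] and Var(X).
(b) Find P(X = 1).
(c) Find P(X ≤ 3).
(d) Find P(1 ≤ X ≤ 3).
(a) E[X] = 2.1000, Var(X) = 1.3650
(b) P(X = 1) = 0.243661
(c) P(X ≤ 3) = 0.882576
(d) P(1 ≤ X ≤ 3) = 0.807157

We have X ~ Binomial(n=6, p=0.35).

(a) Moments:
E[X] = 2.1000
Var(X) = 1.3650
σ = √Var(X) = 1.1683

(b) Point probability using PMF:
P(X = 1) = 0.243661

(c) Cumulative probability using CDF:
P(X ≤ 3) = F(3) = 0.882576

(d) Range probability:
P(1 ≤ X ≤ 3) = P(X ≤ 3) - P(X ≤ 0)
                   = F(3) - F(0)
                   = 0.882576 - 0.075419
                   = 0.807157

This means approximately 80.7% of outcomes fall in the interval [1, 3].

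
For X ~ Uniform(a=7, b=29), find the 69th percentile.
22.1800

We have X ~ Uniform(a=7, b=29).

We want to find x such that P(X ≤ x) = 0.69.

This is the 69th percentile, which means 69% of values fall below this point.

Using the inverse CDF (quantile function):
x = F⁻¹(0.69) = 22.1800

Verification: P(X ≤ 22.1800) = 0.69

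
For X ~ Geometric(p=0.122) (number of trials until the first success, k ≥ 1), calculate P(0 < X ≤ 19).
0.915590

We have X ~ Geometric(p=0.122) (number of trials until the first success, k ≥ 1).

To find P(0 < X ≤ 19), we use:
P(0 < X ≤ 19) = P(X ≤ 19) - P(X ≤ 0)
                 = F(19) - F(0)
                 = 0.915590 - 0.000000
                 = 0.915590

So there's approximately a 91.6% chance that X falls in this range.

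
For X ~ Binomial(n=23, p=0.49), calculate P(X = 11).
0.163682

We have X ~ Binomial(n=23, p=0.49).

For a Binomial distribution, the PMF gives us the probability of each outcome.

Using the PMF formula:
P(X = 11) = 0.163682

Rounded to 4 decimal places: 0.1637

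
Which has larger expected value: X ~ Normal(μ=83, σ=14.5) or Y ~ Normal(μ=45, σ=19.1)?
X has larger mean (83.0000 > 45.0000)

Compute the expected value for each distribution:

X ~ Normal(μ=83, σ=14.5):
E[X] = 83.0000

Y ~ Normal(μ=45, σ=19.1):
E[Y] = 45.0000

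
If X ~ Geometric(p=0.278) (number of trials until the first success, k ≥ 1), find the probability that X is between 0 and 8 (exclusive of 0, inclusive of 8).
0.926159

We have X ~ Geometric(p=0.278) (number of trials until the first success, k ≥ 1).

To find P(0 < X ≤ 8), we use:
P(0 < X ≤ 8) = P(X ≤ 8) - P(X ≤ 0)
                 = F(8) - F(0)
                 = 0.926159 - 0.000000
                 = 0.926159

So there's approximately a 92.6% chance that X falls in this range.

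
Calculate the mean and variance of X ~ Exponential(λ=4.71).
E[X] = 0.2123, Var(X) = 0.0451

We have X ~ Exponential(λ=4.71).

For an Exponential distribution with λ=4.71:

Expected value:
E[X] = 0.2123

Variance:
Var(X) = 0.0451

Standard deviation:
σ = √Var(X) = 0.2123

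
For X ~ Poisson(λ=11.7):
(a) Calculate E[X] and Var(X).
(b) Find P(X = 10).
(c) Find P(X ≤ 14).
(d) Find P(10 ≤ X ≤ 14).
(a) E[X] = 11.7000, Var(X) = 11.7000
(b) P(X = 10) = 0.109863
(c) P(X ≤ 14) = 0.798465
(d) P(10 ≤ X ≤ 14) = 0.528882

We have X ~ Poisson(λ=11.7).

(a) Moments:
E[X] = 11.7000
Var(X) = 11.7000
σ = √Var(X) = 3.4205

(b) Point probability using PMF:
P(X = 10) = 0.109863

(c) Cumulative probability using CDF:
P(X ≤ 14) = F(14) = 0.798465

(d) Range probability:
P(10 ≤ X ≤ 14) = P(X ≤ 14) - P(X ≤ 9)
                   = F(14) - F(9)
                   = 0.798465 - 0.269583
                   = 0.528882

This means approximately 52.9% of outcomes fall in the interval [10, 14].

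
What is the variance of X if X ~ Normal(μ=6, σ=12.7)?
161.2900

We have X ~ Normal(μ=6, σ=12.7).

For a Normal distribution with μ=6, σ=12.7:
Var(X) = 161.2900

The variance measures the spread of the distribution around the mean.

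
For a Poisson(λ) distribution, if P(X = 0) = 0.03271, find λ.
λ = 3.4201

For a Poisson(λ) distribution, the PMF at 0 is:
P(X = 0) = λ^0 e^(-λ) / 0! = e^(-λ)

Given P(X = 0) = 0.03271:
e^(-λ) = 0.03271
-λ = ln(0.03271)
λ = -ln(0.03271) = 3.4201

Verification: e^(-3.4201) = 0.03271 ✓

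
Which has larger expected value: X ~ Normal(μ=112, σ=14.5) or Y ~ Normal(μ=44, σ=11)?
X has larger mean (112.0000 > 44.0000)

Compute the expected value for each distribution:

X ~ Normal(μ=112, σ=14.5):
E[X] = 112.0000

Y ~ Normal(μ=44, σ=11):
E[Y] = 44.0000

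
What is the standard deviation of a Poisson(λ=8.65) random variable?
2.9411

We have X ~ Poisson(λ=8.65).

For a Poisson distribution with λ=8.65:
σ = √Var(X) = 2.9411

The standard deviation is the square root of the variance.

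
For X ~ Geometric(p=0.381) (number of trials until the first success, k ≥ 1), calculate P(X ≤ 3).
0.762823

We have X ~ Geometric(p=0.381) (number of trials until the first success, k ≥ 1).

The CDF gives us P(X ≤ k).

Using the CDF:
P(X ≤ 3) = 0.762823

This means there's approximately a 76.3% chance that X is at most 3.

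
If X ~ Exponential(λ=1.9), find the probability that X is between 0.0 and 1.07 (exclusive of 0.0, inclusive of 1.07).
0.869058

We have X ~ Exponential(λ=1.9).

To find P(0.0 < X ≤ 1.07), we use:
P(0.0 < X ≤ 1.07) = P(X ≤ 1.07) - P(X ≤ 0.0)
                 = F(1.07) - F(0.0)
                 = 0.869058 - 0.000000
                 = 0.869058

So there's approximately a 86.9% chance that X falls in this range.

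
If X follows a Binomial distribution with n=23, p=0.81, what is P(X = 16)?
0.075245

We have X ~ Binomial(n=23, p=0.81).

For a Binomial distribution, the PMF gives us the probability of each outcome.

Using the PMF formula:
P(X = 16) = 0.075245

Rounded to 4 decimal places: 0.0752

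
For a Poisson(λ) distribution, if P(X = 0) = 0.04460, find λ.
λ = 3.1100

For a Poisson(λ) distribution, the PMF at 0 is:
P(X = 0) = λ^0 e^(-λ) / 0! = e^(-λ)

Given P(X = 0) = 0.04460:
e^(-λ) = 0.04460
-λ = ln(0.04460)
λ = -ln(0.04460) = 3.1100

Verification: e^(-3.1100) = 0.04460 ✓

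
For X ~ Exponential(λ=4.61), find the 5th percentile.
0.0111

We have X ~ Exponential(λ=4.61).

We want to find x such that P(X ≤ x) = 0.05.

This is the 5th percentile, which means 5% of values fall below this point.

Using the inverse CDF (quantile function):
x = F⁻¹(0.05) = 0.0111

Verification: P(X ≤ 0.0111) = 0.05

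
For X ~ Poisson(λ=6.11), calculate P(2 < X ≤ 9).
0.851059

We have X ~ Poisson(λ=6.11).

To find P(2 < X ≤ 9), we use:
P(2 < X ≤ 9) = P(X ≤ 9) - P(X ≤ 2)
                 = F(9) - F(2)
                 = 0.908296 - 0.057237
                 = 0.851059

So there's approximately a 85.1% chance that X falls in this range.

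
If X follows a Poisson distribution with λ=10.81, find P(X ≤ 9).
0.361481

We have X ~ Poisson(λ=10.81).

The CDF gives us P(X ≤ k).

Using the CDF:
P(X ≤ 9) = 0.361481

This means there's approximately a 36.1% chance that X is at most 9.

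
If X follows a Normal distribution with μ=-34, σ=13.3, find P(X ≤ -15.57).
0.917083

We have X ~ Normal(μ=-34, σ=13.3).

The CDF gives us P(X ≤ k).

Using the CDF:
P(X ≤ -15.57) = 0.917083

This means there's approximately a 91.7% chance that X is at most -15.57.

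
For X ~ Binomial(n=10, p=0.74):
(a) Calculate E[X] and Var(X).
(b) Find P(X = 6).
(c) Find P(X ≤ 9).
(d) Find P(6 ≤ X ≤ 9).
(a) E[X] = 7.4000, Var(X) = 1.9240
(b) P(X = 6) = 0.157581
(c) P(X ≤ 9) = 0.950760
(d) P(6 ≤ X ≤ 9) = 0.860406

We have X ~ Binomial(n=10, p=0.74).

(a) Moments:
E[X] = 7.4000
Var(X) = 1.9240
σ = √Var(X) = 1.3871

(b) Point probability using PMF:
P(X = 6) = 0.157581

(c) Cumulative probability using CDF:
P(X ≤ 9) = F(9) = 0.950760

(d) Range probability:
P(6 ≤ X ≤ 9) = P(X ≤ 9) - P(X ≤ 5)
                   = F(9) - F(5)
                   = 0.950760 - 0.090354
                   = 0.860406

This means approximately 86.0% of outcomes fall in the interval [6, 9].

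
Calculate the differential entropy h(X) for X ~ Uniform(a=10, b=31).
3.0445 nats

We have X ~ Uniform(a=10, b=31).

The differential entropy measures the uncertainty or information content of the distribution.

For a Uniform distribution with a=10, b=31:
h(X) = 3.0445 nats

(In bits, this would be 4.3923 bits.)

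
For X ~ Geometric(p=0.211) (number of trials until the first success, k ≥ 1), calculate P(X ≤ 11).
0.926236

We have X ~ Geometric(p=0.211) (number of trials until the first success, k ≥ 1).

The CDF gives us P(X ≤ k).

Using the CDF:
P(X ≤ 11) = 0.926236

This means there's approximately a 92.6% chance that X is at most 11.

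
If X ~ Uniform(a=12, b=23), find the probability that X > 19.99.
0.273636

We have X ~ Uniform(a=12, b=23).

P(X > 19.99) = 1 - P(X ≤ 19.99)
                = 1 - F(19.99)
                = 1 - 0.726364
                = 0.273636

So there's approximately a 27.4% chance that X exceeds 19.99.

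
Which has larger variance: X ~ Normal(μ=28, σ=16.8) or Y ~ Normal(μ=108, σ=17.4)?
Y has larger variance (302.7600 > 282.2400)

Compute the variance for each distribution:

X ~ Normal(μ=28, σ=16.8):
Var(X) = 282.2400

Y ~ Normal(μ=108, σ=17.4):
Var(Y) = 302.7600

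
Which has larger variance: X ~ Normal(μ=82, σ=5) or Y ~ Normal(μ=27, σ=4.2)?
X has larger variance (25.0000 > 17.6400)

Compute the variance for each distribution:

X ~ Normal(μ=82, σ=5):
Var(X) = 25.0000

Y ~ Normal(μ=27, σ=4.2):
Var(Y) = 17.6400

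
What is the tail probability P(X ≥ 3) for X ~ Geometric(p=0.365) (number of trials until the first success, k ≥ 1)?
0.403225

We have X ~ Geometric(p=0.365) (number of trials until the first success, k ≥ 1).

For discrete distributions, P(X ≥ 3) = 1 - P(X ≤ 2).

P(X ≤ 2) = 0.596775
P(X ≥ 3) = 1 - 0.596775 = 0.403225

So there's approximately a 40.3% chance that X is at least 3.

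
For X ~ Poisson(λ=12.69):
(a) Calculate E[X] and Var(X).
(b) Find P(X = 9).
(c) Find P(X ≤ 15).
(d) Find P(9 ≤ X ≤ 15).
(a) E[X] = 12.6900, Var(X) = 12.6900
(b) P(X = 9) = 0.072476
(c) P(X ≤ 15) = 0.790352
(d) P(9 ≤ X ≤ 15) = 0.675551

We have X ~ Poisson(λ=12.69).

(a) Moments:
E[X] = 12.6900
Var(X) = 12.6900
σ = √Var(X) = 3.5623

(b) Point probability using PMF:
P(X = 9) = 0.072476

(c) Cumulative probability using CDF:
P(X ≤ 15) = F(15) = 0.790352

(d) Range probability:
P(9 ≤ X ≤ 15) = P(X ≤ 15) - P(X ≤ 8)
                   = F(15) - F(8)
                   = 0.790352 - 0.114802
                   = 0.675551

This means approximately 67.6% of outcomes fall in the interval [9, 15].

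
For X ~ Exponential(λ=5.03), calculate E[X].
0.1988

We have X ~ Exponential(λ=5.03).

For an Exponential distribution with λ=5.03:
E[X] = 0.1988

This is the expected (average) value of X.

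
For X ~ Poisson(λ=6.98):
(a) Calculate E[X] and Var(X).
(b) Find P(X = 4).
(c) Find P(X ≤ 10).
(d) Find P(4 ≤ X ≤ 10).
(a) E[X] = 6.9800, Var(X) = 6.9800
(b) P(X = 4) = 0.092010
(c) P(X ≤ 10) = 0.902893
(d) P(4 ≤ X ≤ 10) = 0.820079

We have X ~ Poisson(λ=6.98).

(a) Moments:
E[X] = 6.9800
Var(X) = 6.9800
σ = √Var(X) = 2.6420

(b) Point probability using PMF:
P(X = 4) = 0.092010

(c) Cumulative probability using CDF:
P(X ≤ 10) = F(10) = 0.902893

(d) Range probability:
P(4 ≤ X ≤ 10) = P(X ≤ 10) - P(X ≤ 3)
                   = F(10) - F(3)
                   = 0.902893 - 0.082814
                   = 0.820079

This means approximately 82.0% of outcomes fall in the interval [4, 10].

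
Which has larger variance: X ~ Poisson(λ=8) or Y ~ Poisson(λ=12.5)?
Y has larger variance (12.5000 > 8.0000)

Compute the variance for each distribution:

X ~ Poisson(λ=8):
Var(X) = 8.0000

Y ~ Poisson(λ=12.5):
Var(Y) = 12.5000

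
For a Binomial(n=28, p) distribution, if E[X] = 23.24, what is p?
p = 0.83

For a Binomial(n, p) distribution:
E[X] = n × p

Given n = 28 and E[X] = 23.24:
23.24 = 28 × p
p = 23.24 / 28 = 0.83

Verification: Binomial(28, 0.83) has E[X] = 23.24 ✓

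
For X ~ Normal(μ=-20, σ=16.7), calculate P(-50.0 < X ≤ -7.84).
0.730522

We have X ~ Normal(μ=-20, σ=16.7).

To find P(-50.0 < X ≤ -7.84), we use:
P(-50.0 < X ≤ -7.84) = P(X ≤ -7.84) - P(X ≤ -50.0)
                 = F(-7.84) - F(-50.0)
                 = 0.766737 - 0.036215
                 = 0.730522

So there's approximately a 73.1% chance that X falls in this range.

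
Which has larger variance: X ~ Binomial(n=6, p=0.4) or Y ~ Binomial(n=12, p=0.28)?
Y has larger variance (2.4192 > 1.4400)

Compute the variance for each distribution:

X ~ Binomial(n=6, p=0.4):
Var(X) = 1.4400

Y ~ Binomial(n=12, p=0.28):
Var(Y) = 2.4192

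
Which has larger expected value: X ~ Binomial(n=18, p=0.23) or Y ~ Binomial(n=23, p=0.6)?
Y has larger mean (13.8000 > 4.1400)

Compute the expected value for each distribution:

X ~ Binomial(n=18, p=0.23):
E[X] = 4.1400

Y ~ Binomial(n=23, p=0.6):
E[Y] = 13.8000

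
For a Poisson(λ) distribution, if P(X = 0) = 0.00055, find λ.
λ = 7.5056

For a Poisson(λ) distribution, the PMF at 0 is:
P(X = 0) = λ^0 e^(-λ) / 0! = e^(-λ)

Given P(X = 0) = 0.00055:
e^(-λ) = 0.00055
-λ = ln(0.00055)
λ = -ln(0.00055) = 7.5056

Verification: e^(-7.5056) = 0.00055 ✓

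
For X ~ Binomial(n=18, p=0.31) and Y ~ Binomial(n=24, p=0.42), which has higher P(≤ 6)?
X has higher probability (P(X ≤ 6) = 0.6889 > P(Y ≤ 6) = 0.0666)

Compute P(≤ 6) for each distribution:

X ~ Binomial(n=18, p=0.31):
P(X ≤ 6) = 0.6889

Y ~ Binomial(n=24, p=0.42):
P(Y ≤ 6) = 0.0666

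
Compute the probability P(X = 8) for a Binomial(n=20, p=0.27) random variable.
0.081480

We have X ~ Binomial(n=20, p=0.27).

For a Binomial distribution, the PMF gives us the probability of each outcome.

Using the PMF formula:
P(X = 8) = 0.081480

Rounded to 4 decimal places: 0.0815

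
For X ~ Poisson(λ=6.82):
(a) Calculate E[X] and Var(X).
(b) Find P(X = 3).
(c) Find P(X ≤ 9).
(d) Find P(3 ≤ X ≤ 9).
(a) E[X] = 6.8200, Var(X) = 6.8200
(b) P(X = 3) = 0.057718
(c) P(X ≤ 9) = 0.848270
(d) P(3 ≤ X ≤ 9) = 0.814343

We have X ~ Poisson(λ=6.82).

(a) Moments:
E[X] = 6.8200
Var(X) = 6.8200
σ = √Var(X) = 2.6115

(b) Point probability using PMF:
P(X = 3) = 0.057718

(c) Cumulative probability using CDF:
P(X ≤ 9) = F(9) = 0.848270

(d) Range probability:
P(3 ≤ X ≤ 9) = P(X ≤ 9) - P(X ≤ 2)
                   = F(9) - F(2)
                   = 0.848270 - 0.033927
                   = 0.814343

This means approximately 81.4% of outcomes fall in the interval [3, 9].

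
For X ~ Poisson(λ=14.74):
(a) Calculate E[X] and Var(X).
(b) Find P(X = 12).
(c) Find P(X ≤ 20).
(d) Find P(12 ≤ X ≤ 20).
(a) E[X] = 14.7400, Var(X) = 14.7400
(b) P(X = 12) = 0.087123
(c) P(X ≤ 20) = 0.927432
(d) P(12 ≤ X ≤ 20) = 0.724844

We have X ~ Poisson(λ=14.74).

(a) Moments:
E[X] = 14.7400
Var(X) = 14.7400
σ = √Var(X) = 3.8393

(b) Point probability using PMF:
P(X = 12) = 0.087123

(c) Cumulative probability using CDF:
P(X ≤ 20) = F(20) = 0.927432

(d) Range probability:
P(12 ≤ X ≤ 20) = P(X ≤ 20) - P(X ≤ 11)
                   = F(20) - F(11)
                   = 0.927432 - 0.202588
                   = 0.724844

This means approximately 72.5% of outcomes fall in the interval [12, 20].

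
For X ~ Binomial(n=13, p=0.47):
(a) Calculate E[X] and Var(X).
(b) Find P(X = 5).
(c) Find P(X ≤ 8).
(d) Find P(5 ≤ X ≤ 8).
(a) E[X] = 6.1100, Var(X) = 3.2383
(b) P(X = 5) = 0.183770
(c) P(X ≤ 8) = 0.908194
(d) P(5 ≤ X ≤ 8) = 0.721904

We have X ~ Binomial(n=13, p=0.47).

(a) Moments:
E[X] = 6.1100
Var(X) = 3.2383
σ = √Var(X) = 1.7995

(b) Point probability using PMF:
P(X = 5) = 0.183770

(c) Cumulative probability using CDF:
P(X ≤ 8) = F(8) = 0.908194

(d) Range probability:
P(5 ≤ X ≤ 8) = P(X ≤ 8) - P(X ≤ 4)
                   = F(8) - F(4)
                   = 0.908194 - 0.186291
                   = 0.721904

This means approximately 72.2% of outcomes fall in the interval [5, 8].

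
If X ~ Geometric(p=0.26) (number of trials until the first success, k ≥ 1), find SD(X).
3.3086

We have X ~ Geometric(p=0.26) (number of trials until the first success, k ≥ 1).

For a Geometric distribution with p=0.26 (number of trials until the first success, k ≥ 1):
σ = √Var(X) = 3.3086

The standard deviation is the square root of the variance.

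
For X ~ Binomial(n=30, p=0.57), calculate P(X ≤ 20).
0.896354

We have X ~ Binomial(n=30, p=0.57).

The CDF gives us P(X ≤ k).

Using the CDF:
P(X ≤ 20) = 0.896354

This means there's approximately a 89.6% chance that X is at most 20.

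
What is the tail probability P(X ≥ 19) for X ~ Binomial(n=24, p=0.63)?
0.072655

We have X ~ Binomial(n=24, p=0.63).

For discrete distributions, P(X ≥ 19) = 1 - P(X ≤ 18).

P(X ≤ 18) = 0.927345
P(X ≥ 19) = 1 - 0.927345 = 0.072655

So there's approximately a 7.3% chance that X is at least 19.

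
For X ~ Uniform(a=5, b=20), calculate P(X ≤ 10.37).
0.358000

We have X ~ Uniform(a=5, b=20).

The CDF gives us P(X ≤ k).

Using the CDF:
P(X ≤ 10.37) = 0.358000

This means there's approximately a 35.8% chance that X is at most 10.37.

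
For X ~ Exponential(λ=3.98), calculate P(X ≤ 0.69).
0.935829

We have X ~ Exponential(λ=3.98).

The CDF gives us P(X ≤ k).

Using the CDF:
P(X ≤ 0.69) = 0.935829

This means there's approximately a 93.6% chance that X is at most 0.69.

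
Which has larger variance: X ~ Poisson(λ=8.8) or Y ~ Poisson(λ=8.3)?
X has larger variance (8.8000 > 8.3000)

Compute the variance for each distribution:

X ~ Poisson(λ=8.8):
Var(X) = 8.8000

Y ~ Poisson(λ=8.3):
Var(Y) = 8.3000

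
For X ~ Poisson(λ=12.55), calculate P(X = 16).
0.064163

We have X ~ Poisson(λ=12.55).

For a Poisson distribution, the PMF gives us the probability of each outcome.

Using the PMF formula:
P(X = 16) = 0.064163

Rounded to 4 decimal places: 0.0642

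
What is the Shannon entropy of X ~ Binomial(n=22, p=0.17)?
1.9700 nats

We have X ~ Binomial(n=22, p=0.17).

The Shannon entropy measures the uncertainty or information content of the distribution.

For a Binomial distribution with n=22, p=0.17:
H(X) = 1.9700 nats

(In bits, this would be 2.8421 bits.)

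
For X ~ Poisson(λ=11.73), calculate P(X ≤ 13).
0.709690

We have X ~ Poisson(λ=11.73).

The CDF gives us P(X ≤ k).

Using the CDF:
P(X ≤ 13) = 0.709690

This means there's approximately a 71.0% chance that X is at most 13.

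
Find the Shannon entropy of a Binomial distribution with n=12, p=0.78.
1.7600 nats

We have X ~ Binomial(n=12, p=0.78).

The Shannon entropy measures the uncertainty or information content of the distribution.

For a Binomial distribution with n=12, p=0.78:
H(X) = 1.7600 nats

(In bits, this would be 2.5392 bits.)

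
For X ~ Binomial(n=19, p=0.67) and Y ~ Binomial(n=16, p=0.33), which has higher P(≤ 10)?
Y has higher probability (P(Y ≤ 10) = 0.9963 > P(X ≤ 10) = 0.1389)

Compute P(≤ 10) for each distribution:

X ~ Binomial(n=19, p=0.67):
P(X ≤ 10) = 0.1389

Y ~ Binomial(n=16, p=0.33):
P(Y ≤ 10) = 0.9963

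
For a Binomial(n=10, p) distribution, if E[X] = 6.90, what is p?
p = 0.69

For a Binomial(n, p) distribution:
E[X] = n × p

Given n = 10 and E[X] = 6.90:
6.90 = 10 × p
p = 6.90 / 10 = 0.69

Verification: Binomial(10, 0.69) has E[X] = 6.90 ✓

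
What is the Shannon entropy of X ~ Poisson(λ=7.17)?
2.3912 nats

We have X ~ Poisson(λ=7.17).

The Shannon entropy measures the uncertainty or information content of the distribution.

For a Poisson distribution with λ=7.17:
H(X) = 2.3912 nats

(In bits, this would be 3.4498 bits.)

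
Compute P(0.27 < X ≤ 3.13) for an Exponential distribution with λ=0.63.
0.704388

We have X ~ Exponential(λ=0.63).

To find P(0.27 < X ≤ 3.13), we use:
P(0.27 < X ≤ 3.13) = P(X ≤ 3.13) - P(X ≤ 0.27)
                 = F(3.13) - F(0.27)
                 = 0.860808 - 0.156420
                 = 0.704388

So there's approximately a 70.4% chance that X falls in this range.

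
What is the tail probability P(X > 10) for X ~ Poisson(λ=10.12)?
0.431970

We have X ~ Poisson(λ=10.12).

P(X > 10) = 1 - P(X ≤ 10)
                = 1 - F(10)
                = 1 - 0.568030
                = 0.431970

So there's approximately a 43.2% chance that X exceeds 10.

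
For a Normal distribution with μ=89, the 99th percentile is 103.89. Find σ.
σ = 6.4006

For X ~ Normal(μ, σ), the p-th percentile satisfies x = μ + z_p × σ,
where z_p = Φ⁻¹(p) is the standard normal quantile.

Step 1: z_{0.99} = Φ⁻¹(0.99) = 2.3263

Step 2: Solve for σ:
103.89 = 89 + 2.3263 × σ
σ = (103.89 - 89) / 2.3263
σ = 14.89 / 2.3263
σ = 6.4006

Verification: μ + z × σ = 89 + 2.3263 × 6.4006 = 103.89 ✓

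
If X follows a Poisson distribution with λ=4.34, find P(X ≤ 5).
0.729992

We have X ~ Poisson(λ=4.34).

The CDF gives us P(X ≤ k).

Using the CDF:
P(X ≤ 5) = 0.729992

This means there's approximately a 73.0% chance that X is at most 5.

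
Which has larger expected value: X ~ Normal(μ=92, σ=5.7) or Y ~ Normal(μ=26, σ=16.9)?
X has larger mean (92.0000 > 26.0000)

Compute the expected value for each distribution:

X ~ Normal(μ=92, σ=5.7):
E[X] = 92.0000

Y ~ Normal(μ=26, σ=16.9):
E[Y] = 26.0000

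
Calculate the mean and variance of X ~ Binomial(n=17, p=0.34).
E[X] = 5.7800, Var(X) = 3.8148

We have X ~ Binomial(n=17, p=0.34).

For a Binomial distribution with n=17, p=0.34:

Expected value:
E[X] = 5.7800

Variance:
Var(X) = 3.8148

Standard deviation:
σ = √Var(X) = 1.9532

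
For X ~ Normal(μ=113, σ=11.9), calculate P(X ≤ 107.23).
0.313883

We have X ~ Normal(μ=113, σ=11.9).

The CDF gives us P(X ≤ k).

Using the CDF:
P(X ≤ 107.23) = 0.313883

This means there's approximately a 31.4% chance that X is at most 107.23.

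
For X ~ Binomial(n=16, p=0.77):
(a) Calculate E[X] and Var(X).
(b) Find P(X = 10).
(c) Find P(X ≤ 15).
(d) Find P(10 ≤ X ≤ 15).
(a) E[X] = 12.3200, Var(X) = 2.8336
(b) P(X = 10) = 0.086856
(c) P(X ≤ 15) = 0.984730
(d) P(10 ≤ X ≤ 15) = 0.931086

We have X ~ Binomial(n=16, p=0.77).

(a) Moments:
E[X] = 12.3200
Var(X) = 2.8336
σ = √Var(X) = 1.6833

(b) Point probability using PMF:
P(X = 10) = 0.086856

(c) Cumulative probability using CDF:
P(X ≤ 15) = F(15) = 0.984730

(d) Range probability:
P(10 ≤ X ≤ 15) = P(X ≤ 15) - P(X ≤ 9)
                   = F(15) - F(9)
                   = 0.984730 - 0.053644
                   = 0.931086

This means approximately 93.1% of outcomes fall in the interval [10, 15].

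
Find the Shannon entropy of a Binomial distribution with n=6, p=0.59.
1.5975 nats

We have X ~ Binomial(n=6, p=0.59).

The Shannon entropy measures the uncertainty or information content of the distribution.

For a Binomial distribution with n=6, p=0.59:
H(X) = 1.5975 nats

(In bits, this would be 2.3047 bits.)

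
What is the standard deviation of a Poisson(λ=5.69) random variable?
2.3854

We have X ~ Poisson(λ=5.69).

For a Poisson distribution with λ=5.69:
σ = √Var(X) = 2.3854

The standard deviation is the square root of the variance.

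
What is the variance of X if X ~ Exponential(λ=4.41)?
0.0514

We have X ~ Exponential(λ=4.41).

For an Exponential distribution with λ=4.41:
Var(X) = 0.0514

The variance measures the spread of the distribution around the mean.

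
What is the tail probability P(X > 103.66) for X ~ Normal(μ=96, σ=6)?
0.100860

We have X ~ Normal(μ=96, σ=6).

P(X > 103.66) = 1 - P(X ≤ 103.66)
                = 1 - F(103.66)
                = 1 - 0.899140
                = 0.100860

So there's approximately a 10.1% chance that X exceeds 103.66.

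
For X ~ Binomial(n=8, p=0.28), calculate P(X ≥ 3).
0.397272

We have X ~ Binomial(n=8, p=0.28).

For discrete distributions, P(X ≥ 3) = 1 - P(X ≤ 2).

P(X ≤ 2) = 0.602728
P(X ≥ 3) = 1 - 0.602728 = 0.397272

So there's approximately a 39.7% chance that X is at least 3.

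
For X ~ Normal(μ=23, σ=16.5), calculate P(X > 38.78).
0.169444

We have X ~ Normal(μ=23, σ=16.5).

P(X > 38.78) = 1 - P(X ≤ 38.78)
                = 1 - F(38.78)
                = 1 - 0.830556
                = 0.169444

So there's approximately a 16.9% chance that X exceeds 38.78.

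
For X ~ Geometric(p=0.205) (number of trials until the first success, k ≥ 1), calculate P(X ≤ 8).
0.840435

We have X ~ Geometric(p=0.205) (number of trials until the first success, k ≥ 1).

The CDF gives us P(X ≤ k).

Using the CDF:
P(X ≤ 8) = 0.840435

This means there's approximately a 84.0% chance that X is at most 8.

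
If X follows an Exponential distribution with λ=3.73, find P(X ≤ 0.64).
0.908113

We have X ~ Exponential(λ=3.73).

The CDF gives us P(X ≤ k).

Using the CDF:
P(X ≤ 0.64) = 0.908113

This means there's approximately a 90.8% chance that X is at most 0.64.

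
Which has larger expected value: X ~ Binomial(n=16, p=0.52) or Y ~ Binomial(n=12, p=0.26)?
X has larger mean (8.3200 > 3.1200)

Compute the expected value for each distribution:

X ~ Binomial(n=16, p=0.52):
E[X] = 8.3200

Y ~ Binomial(n=12, p=0.26):
E[Y] = 3.1200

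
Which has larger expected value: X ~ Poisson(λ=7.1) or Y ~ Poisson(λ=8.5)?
Y has larger mean (8.5000 > 7.1000)

Compute the expected value for each distribution:

X ~ Poisson(λ=7.1):
E[X] = 7.1000

Y ~ Poisson(λ=8.5):
E[Y] = 8.5000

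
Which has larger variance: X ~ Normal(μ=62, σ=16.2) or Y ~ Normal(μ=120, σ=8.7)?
X has larger variance (262.4400 > 75.6900)

Compute the variance for each distribution:

X ~ Normal(μ=62, σ=16.2):
Var(X) = 262.4400

Y ~ Normal(μ=120, σ=8.7):
Var(Y) = 75.6900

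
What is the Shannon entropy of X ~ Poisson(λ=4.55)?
2.1549 nats

We have X ~ Poisson(λ=4.55).

The Shannon entropy measures the uncertainty or information content of the distribution.

For a Poisson distribution with λ=4.55:
H(X) = 2.1549 nats

(In bits, this would be 3.1088 bits.)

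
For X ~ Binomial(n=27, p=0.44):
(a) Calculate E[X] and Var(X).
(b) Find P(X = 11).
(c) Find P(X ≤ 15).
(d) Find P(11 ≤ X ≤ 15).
(a) E[X] = 11.8800, Var(X) = 6.6528
(b) P(X = 11) = 0.145947
(c) P(X ≤ 15) = 0.919261
(d) P(11 ≤ X ≤ 15) = 0.620535

We have X ~ Binomial(n=27, p=0.44).

(a) Moments:
E[X] = 11.8800
Var(X) = 6.6528
σ = √Var(X) = 2.5793

(b) Point probability using PMF:
P(X = 11) = 0.145947

(c) Cumulative probability using CDF:
P(X ≤ 15) = F(15) = 0.919261

(d) Range probability:
P(11 ≤ X ≤ 15) = P(X ≤ 15) - P(X ≤ 10)
                   = F(15) - F(10)
                   = 0.919261 - 0.298726
                   = 0.620535

This means approximately 62.1% of outcomes fall in the interval [11, 15].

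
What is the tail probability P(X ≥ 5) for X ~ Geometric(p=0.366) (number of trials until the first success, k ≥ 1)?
0.161569

We have X ~ Geometric(p=0.366) (number of trials until the first success, k ≥ 1).

For discrete distributions, P(X ≥ 5) = 1 - P(X ≤ 4).

P(X ≤ 4) = 0.838431
P(X ≥ 5) = 1 - 0.838431 = 0.161569

So there's approximately a 16.2% chance that X is at least 5.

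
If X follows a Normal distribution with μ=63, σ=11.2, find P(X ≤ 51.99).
0.162795

We have X ~ Normal(μ=63, σ=11.2).

The CDF gives us P(X ≤ k).

Using the CDF:
P(X ≤ 51.99) = 0.162795

This means there's approximately a 16.3% chance that X is at most 51.99.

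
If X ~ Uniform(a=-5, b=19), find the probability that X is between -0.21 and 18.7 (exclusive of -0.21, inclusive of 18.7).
0.787917

We have X ~ Uniform(a=-5, b=19).

To find P(-0.21 < X ≤ 18.7), we use:
P(-0.21 < X ≤ 18.7) = P(X ≤ 18.7) - P(X ≤ -0.21)
                 = F(18.7) - F(-0.21)
                 = 0.987500 - 0.199583
                 = 0.787917

So there's approximately a 78.8% chance that X falls in this range.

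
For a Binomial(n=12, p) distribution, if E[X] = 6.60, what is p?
p = 0.55

For a Binomial(n, p) distribution:
E[X] = n × p

Given n = 12 and E[X] = 6.60:
6.60 = 12 × p
p = 6.60 / 12 = 0.55

Verification: Binomial(12, 0.55) has E[X] = 6.60 ✓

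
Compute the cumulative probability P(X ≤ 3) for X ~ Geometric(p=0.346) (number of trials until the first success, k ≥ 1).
0.720274

We have X ~ Geometric(p=0.346) (number of trials until the first success, k ≥ 1).

The CDF gives us P(X ≤ k).

Using the CDF:
P(X ≤ 3) = 0.720274

This means there's approximately a 72.0% chance that X is at most 3.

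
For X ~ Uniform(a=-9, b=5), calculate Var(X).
16.3333

We have X ~ Uniform(a=-9, b=5).

For a Uniform distribution with a=-9, b=5:
Var(X) = 16.3333

The variance measures the spread of the distribution around the mean.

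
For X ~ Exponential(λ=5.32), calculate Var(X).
0.0353

We have X ~ Exponential(λ=5.32).

For an Exponential distribution with λ=5.32:
Var(X) = 0.0353

The variance measures the spread of the distribution around the mean.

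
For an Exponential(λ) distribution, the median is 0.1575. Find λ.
λ = 4.4009

For X ~ Exponential(λ), the CDF is F(x) = 1 - e^(-λx).
The median m satisfies F(m) = 0.5:
1 - e^(-λm) = 0.5
e^(-λm) = 0.5
λm = ln(2)
m = ln(2) / λ

Given m = 0.1575:
λ = ln(2) / 0.1575 = 0.693147 / 0.1575 = 4.4009

Verification: ln(2) / 4.4009 = 0.1575 ✓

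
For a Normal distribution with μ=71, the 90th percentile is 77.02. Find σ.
σ = 4.6974

For X ~ Normal(μ, σ), the p-th percentile satisfies x = μ + z_p × σ,
where z_p = Φ⁻¹(p) is the standard normal quantile.

Step 1: z_{0.9} = Φ⁻¹(0.9) = 1.2816

Step 2: Solve for σ:
77.02 = 71 + 1.2816 × σ
σ = (77.02 - 71) / 1.2816
σ = 6.02 / 1.2816
σ = 4.6974

Verification: μ + z × σ = 71 + 1.2816 × 4.6974 = 77.02 ✓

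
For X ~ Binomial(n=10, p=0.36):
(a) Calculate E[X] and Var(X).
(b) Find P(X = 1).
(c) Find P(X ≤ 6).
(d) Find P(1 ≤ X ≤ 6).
(a) E[X] = 3.6000, Var(X) = 2.3040
(b) P(X = 1) = 0.064852
(c) P(X ≤ 6) = 0.969462
(d) P(1 ≤ X ≤ 6) = 0.957933

We have X ~ Binomial(n=10, p=0.36).

(a) Moments:
E[X] = 3.6000
Var(X) = 2.3040
σ = √Var(X) = 1.5179

(b) Point probability using PMF:
P(X = 1) = 0.064852

(c) Cumulative probability using CDF:
P(X ≤ 6) = F(6) = 0.969462

(d) Range probability:
P(1 ≤ X ≤ 6) = P(X ≤ 6) - P(X ≤ 0)
                   = F(6) - F(0)
                   = 0.969462 - 0.011529
                   = 0.957933

This means approximately 95.8% of outcomes fall in the interval [1, 6].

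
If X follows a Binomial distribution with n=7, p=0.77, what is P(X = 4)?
0.149697

We have X ~ Binomial(n=7, p=0.77).

For a Binomial distribution, the PMF gives us the probability of each outcome.

Using the PMF formula:
P(X = 4) = 0.149697

Rounded to 4 decimal places: 0.1497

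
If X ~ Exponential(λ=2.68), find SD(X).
0.3731

We have X ~ Exponential(λ=2.68).

For an Exponential distribution with λ=2.68:
σ = √Var(X) = 0.3731

The standard deviation is the square root of the variance.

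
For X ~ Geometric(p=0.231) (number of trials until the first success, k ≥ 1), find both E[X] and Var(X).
E[X] = 4.3290, Var(X) = 14.4113

We have X ~ Geometric(p=0.231) (number of trials until the first success, k ≥ 1).

For a Geometric distribution with p=0.231 (number of trials until the first success, k ≥ 1):

Expected value:
E[X] = 4.3290

Variance:
Var(X) = 14.4113

Standard deviation:
σ = √Var(X) = 3.7962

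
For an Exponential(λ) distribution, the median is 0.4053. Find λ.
λ = 1.7102

For X ~ Exponential(λ), the CDF is F(x) = 1 - e^(-λx).
The median m satisfies F(m) = 0.5:
1 - e^(-λm) = 0.5
e^(-λm) = 0.5
λm = ln(2)
m = ln(2) / λ

Given m = 0.4053:
λ = ln(2) / 0.4053 = 0.693147 / 0.4053 = 1.7102

Verification: ln(2) / 1.7102 = 0.4053 ✓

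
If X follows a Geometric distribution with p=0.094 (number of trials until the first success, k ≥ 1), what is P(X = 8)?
0.047100

We have X ~ Geometric(p=0.094) (number of trials until the first success, k ≥ 1).

For a Geometric distribution, the PMF gives us the probability of each outcome.

Using the PMF formula:
P(X = 8) = 0.047100

Rounded to 4 decimal places: 0.0471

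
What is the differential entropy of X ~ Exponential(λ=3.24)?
-0.1756 nats

We have X ~ Exponential(λ=3.24).

The differential entropy measures the uncertainty or information content of the distribution.

For an Exponential distribution with λ=3.24:
h(X) = -0.1756 nats

(In bits, this would be -0.2533 bits.)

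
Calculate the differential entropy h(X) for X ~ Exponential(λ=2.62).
0.0368 nats

We have X ~ Exponential(λ=2.62).

The differential entropy measures the uncertainty or information content of the distribution.

For an Exponential distribution with λ=2.62:
h(X) = 0.0368 nats

(In bits, this would be 0.0531 bits.)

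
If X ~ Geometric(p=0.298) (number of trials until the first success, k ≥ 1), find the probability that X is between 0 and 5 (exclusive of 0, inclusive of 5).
0.829515

We have X ~ Geometric(p=0.298) (number of trials until the first success, k ≥ 1).

To find P(0 < X ≤ 5), we use:
P(0 < X ≤ 5) = P(X ≤ 5) - P(X ≤ 0)
                 = F(5) - F(0)
                 = 0.829515 - 0.000000
                 = 0.829515

So there's approximately a 83.0% chance that X falls in this range.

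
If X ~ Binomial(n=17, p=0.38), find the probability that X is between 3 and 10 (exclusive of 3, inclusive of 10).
0.911888

We have X ~ Binomial(n=17, p=0.38).

To find P(3 < X ≤ 10), we use:
P(3 < X ≤ 10) = P(X ≤ 10) - P(X ≤ 3)
                 = F(10) - F(3)
                 = 0.976638 - 0.064750
                 = 0.911888

So there's approximately a 91.2% chance that X falls in this range.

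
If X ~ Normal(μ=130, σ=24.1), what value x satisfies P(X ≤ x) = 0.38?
122.6379

We have X ~ Normal(μ=130, σ=24.1).

We want to find x such that P(X ≤ x) = 0.38.

This is the 38th percentile, which means 38% of values fall below this point.

Using the inverse CDF (quantile function):
x = F⁻¹(0.38) = 122.6379

Verification: P(X ≤ 122.6379) = 0.38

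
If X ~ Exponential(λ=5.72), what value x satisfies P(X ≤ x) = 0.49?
0.1177

We have X ~ Exponential(λ=5.72).

We want to find x such that P(X ≤ x) = 0.49.

This is the 49th percentile, which means 49% of values fall below this point.

Using the inverse CDF (quantile function):
x = F⁻¹(0.49) = 0.1177

Verification: P(X ≤ 0.1177) = 0.49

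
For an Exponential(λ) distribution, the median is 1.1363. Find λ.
λ = 0.6100

For X ~ Exponential(λ), the CDF is F(x) = 1 - e^(-λx).
The median m satisfies F(m) = 0.5:
1 - e^(-λm) = 0.5
e^(-λm) = 0.5
λm = ln(2)
m = ln(2) / λ

Given m = 1.1363:
λ = ln(2) / 1.1363 = 0.693147 / 1.1363 = 0.6100

Verification: ln(2) / 0.6100 = 1.1363 ✓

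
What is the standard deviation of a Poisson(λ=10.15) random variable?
3.1859

We have X ~ Poisson(λ=10.15).

For a Poisson distribution with λ=10.15:
σ = √Var(X) = 3.1859

The standard deviation is the square root of the variance.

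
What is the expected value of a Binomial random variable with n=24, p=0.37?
8.8800

We have X ~ Binomial(n=24, p=0.37).

For a Binomial distribution with n=24, p=0.37:
E[X] = 8.8800

This is the expected (average) value of X.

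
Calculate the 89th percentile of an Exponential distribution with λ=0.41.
5.3836

We have X ~ Exponential(λ=0.41).

We want to find x such that P(X ≤ x) = 0.89.

This is the 89th percentile, which means 89% of values fall below this point.

Using the inverse CDF (quantile function):
x = F⁻¹(0.89) = 5.3836

Verification: P(X ≤ 5.3836) = 0.89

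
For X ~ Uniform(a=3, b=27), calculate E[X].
15.0000

We have X ~ Uniform(a=3, b=27).

For a Uniform distribution with a=3, b=27:
E[X] = 15.0000

This is the expected (average) value of X.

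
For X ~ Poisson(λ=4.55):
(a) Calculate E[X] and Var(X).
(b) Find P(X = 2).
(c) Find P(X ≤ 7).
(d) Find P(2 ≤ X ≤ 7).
(a) E[X] = 4.5500, Var(X) = 4.5500
(b) P(X = 2) = 0.109384
(c) P(X ≤ 7) = 0.909238
(d) P(2 ≤ X ≤ 7) = 0.850590

We have X ~ Poisson(λ=4.55).

(a) Moments:
E[X] = 4.5500
Var(X) = 4.5500
σ = √Var(X) = 2.1331

(b) Point probability using PMF:
P(X = 2) = 0.109384

(c) Cumulative probability using CDF:
P(X ≤ 7) = F(7) = 0.909238

(d) Range probability:
P(2 ≤ X ≤ 7) = P(X ≤ 7) - P(X ≤ 1)
                   = F(7) - F(1)
                   = 0.909238 - 0.058648
                   = 0.850590

This means approximately 85.1% of outcomes fall in the interval [2, 7].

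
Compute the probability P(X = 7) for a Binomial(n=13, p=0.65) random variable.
0.154639

We have X ~ Binomial(n=13, p=0.65).

For a Binomial distribution, the PMF gives us the probability of each outcome.

Using the PMF formula:
P(X = 7) = 0.154639

Rounded to 4 decimal places: 0.1546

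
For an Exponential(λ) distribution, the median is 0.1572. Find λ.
λ = 4.4093

For X ~ Exponential(λ), the CDF is F(x) = 1 - e^(-λx).
The median m satisfies F(m) = 0.5:
1 - e^(-λm) = 0.5
e^(-λm) = 0.5
λm = ln(2)
m = ln(2) / λ

Given m = 0.1572:
λ = ln(2) / 0.1572 = 0.693147 / 0.1572 = 4.4093

Verification: ln(2) / 4.4093 = 0.1572 ✓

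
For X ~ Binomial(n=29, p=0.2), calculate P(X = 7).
0.147412

We have X ~ Binomial(n=29, p=0.2).

For a Binomial distribution, the PMF gives us the probability of each outcome.

Using the PMF formula:
P(X = 7) = 0.147412

Rounded to 4 decimal places: 0.1474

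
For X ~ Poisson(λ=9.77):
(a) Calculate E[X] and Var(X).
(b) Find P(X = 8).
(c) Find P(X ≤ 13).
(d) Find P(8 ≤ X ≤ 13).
(a) E[X] = 9.7700, Var(X) = 9.7700
(b) P(X = 8) = 0.117646
(c) P(X ≤ 13) = 0.880649
(d) P(8 ≤ X ≤ 13) = 0.638993

We have X ~ Poisson(λ=9.77).

(a) Moments:
E[X] = 9.7700
Var(X) = 9.7700
σ = √Var(X) = 3.1257

(b) Point probability using PMF:
P(X = 8) = 0.117646

(c) Cumulative probability using CDF:
P(X ≤ 13) = F(13) = 0.880649

(d) Range probability:
P(8 ≤ X ≤ 13) = P(X ≤ 13) - P(X ≤ 7)
                   = F(13) - F(7)
                   = 0.880649 - 0.241657
                   = 0.638993

This means approximately 63.9% of outcomes fall in the interval [8, 13].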